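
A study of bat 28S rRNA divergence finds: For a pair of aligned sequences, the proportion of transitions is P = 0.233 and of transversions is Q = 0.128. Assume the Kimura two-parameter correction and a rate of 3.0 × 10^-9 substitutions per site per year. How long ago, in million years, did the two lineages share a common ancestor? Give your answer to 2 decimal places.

Under the Kimura two-parameter model, d = −½ ln(1 − 2P − Q) − ¼ ln(1 − 2Q).
1 − 2P − Q = 0.406, giving −½ ln(0.406) = 0.450701.
1 − 2Q = 0.744, giving −¼ ln(0.744) = 0.073929.
d = 0.450701 + 0.073929 = 0.524630.
Under a molecular clock d = 2μt, so t = d/(2μ) = 0.524630 / (2 × 3.0 × 10^-9) = 87.44 million years.

87.44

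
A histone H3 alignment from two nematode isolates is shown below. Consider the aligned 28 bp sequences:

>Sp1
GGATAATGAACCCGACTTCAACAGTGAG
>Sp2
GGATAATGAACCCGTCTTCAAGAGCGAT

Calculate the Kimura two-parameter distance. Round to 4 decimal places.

0.1586

Of 28 sites, 1 differences are transitions and 3 are transversions, so P = 1/28 ≈ 0.035714 and Q = 3/28 ≈ 0.107143.
Under the Kimura two-parameter model, d = −½ ln(1 − 2P − Q) − ¼ ln(1 − 2Q).
1 − 2P − Q = 0.821429, giving −½ ln(0.821429) = 0.098355.
1 − 2Q = 0.785714, giving −¼ ln(0.785714) = 0.060291.
d = 0.098355 + 0.060291 = 0.158646.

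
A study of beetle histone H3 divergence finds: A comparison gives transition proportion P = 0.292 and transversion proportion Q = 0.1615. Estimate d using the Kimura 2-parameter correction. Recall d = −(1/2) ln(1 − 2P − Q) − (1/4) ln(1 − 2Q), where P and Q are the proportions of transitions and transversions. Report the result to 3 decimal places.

0.782

Under the Kimura two-parameter model, d = −½ ln(1 − 2P − Q) − ¼ ln(1 − 2Q).
1 − 2P − Q = 0.2545, giving −½ ln(0.2545) = 0.684227.
1 − 2Q = 0.677, giving −¼ ln(0.677) = 0.097521.
d = 0.684227 + 0.097521 = 0.781748.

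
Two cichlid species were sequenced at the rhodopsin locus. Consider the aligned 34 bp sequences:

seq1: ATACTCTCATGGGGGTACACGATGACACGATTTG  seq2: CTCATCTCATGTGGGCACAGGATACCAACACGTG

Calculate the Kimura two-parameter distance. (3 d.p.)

Of 34 sites, 3 differences are transitions and 9 are transversions, so P = 3/34 ≈ 0.088235 and Q = 9/34 ≈ 0.264706.
Under the Kimura two-parameter model, d = −½ ln(1 − 2P − Q) − ¼ ln(1 − 2Q).
1 − 2P − Q = 0.558824, giving −½ ln(0.558824) = 0.290960.
1 − 2Q = 0.470588, giving −¼ ln(0.470588) = 0.188443.
d = 0.290960 + 0.188443 = 0.479403.

0.479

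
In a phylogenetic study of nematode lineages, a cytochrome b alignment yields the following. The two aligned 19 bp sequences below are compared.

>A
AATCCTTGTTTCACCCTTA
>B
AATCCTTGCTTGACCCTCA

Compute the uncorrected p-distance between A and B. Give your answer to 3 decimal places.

0.158

The sequences differ at 3 of 19 positions (sites 9, 12, 18).
p = 3/19 = 0.157894… ≈ 0.158 (to 3 d.p.).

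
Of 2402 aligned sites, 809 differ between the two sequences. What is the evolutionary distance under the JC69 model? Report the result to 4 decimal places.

p = 809/2402 ≈ 0.336803.
d = −(3/4) ln(1 − 4p/3) = −0.75 ln(1 − 0.449071) = −0.75 ln(0.550929)
  = −0.75 × (-0.596149) = 0.447112 substitutions/site.

0.4471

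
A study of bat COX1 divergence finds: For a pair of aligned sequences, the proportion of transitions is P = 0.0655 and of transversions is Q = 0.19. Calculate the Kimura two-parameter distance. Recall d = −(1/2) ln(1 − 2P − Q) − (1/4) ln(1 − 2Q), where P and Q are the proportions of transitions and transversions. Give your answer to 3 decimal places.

Under the Kimura two-parameter model, d = −½ ln(1 − 2P − Q) − ¼ ln(1 − 2Q).
1 − 2P − Q = 0.679, giving −½ ln(0.679) = 0.193567.
1 − 2Q = 0.62, giving −¼ ln(0.62) = 0.119509.
d = 0.193567 + 0.119509 = 0.313076.

0.313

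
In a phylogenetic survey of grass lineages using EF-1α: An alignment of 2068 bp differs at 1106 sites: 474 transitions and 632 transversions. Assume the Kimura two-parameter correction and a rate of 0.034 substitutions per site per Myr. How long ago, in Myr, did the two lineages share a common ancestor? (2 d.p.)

P = 474/2068 ≈ 0.229207 and Q = 632/2068 ≈ 0.305609.
Under the Kimura two-parameter model, d = −½ ln(1 − 2P − Q) − ¼ ln(1 − 2Q).
1 − 2P − Q = 0.235977, giving −½ ln(0.235977) = 0.722010.
1 − 2Q = 0.388782, giving −¼ ln(0.388782) = 0.236184.
d = 0.722010 + 0.236184 = 0.958194.
Under a molecular clock d = 2μt, so t = d/(2μ) = 0.958194 / (2 × 0.034) = 14.09 Myr.

14.09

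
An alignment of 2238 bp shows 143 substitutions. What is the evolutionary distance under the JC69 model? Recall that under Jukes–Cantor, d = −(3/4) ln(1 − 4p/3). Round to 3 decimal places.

0.067

p = 143/2238 ≈ 0.063896.
d = −(3/4) ln(1 − 4p/3) = −0.75 ln(1 − 0.085195) = −0.75 ln(0.914805)
  = −0.75 × (-0.089044) = 0.066783 substitutions/site.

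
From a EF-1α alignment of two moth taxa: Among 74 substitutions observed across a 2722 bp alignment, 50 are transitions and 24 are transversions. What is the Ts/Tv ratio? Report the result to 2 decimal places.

R = 50/24 = 2.083333… ≈ 2.08 (to 2 d.p.).

2.08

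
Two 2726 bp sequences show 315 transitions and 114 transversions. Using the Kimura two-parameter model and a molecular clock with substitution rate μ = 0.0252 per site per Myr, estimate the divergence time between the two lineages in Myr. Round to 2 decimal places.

P = 315/2726 ≈ 0.115554 and Q = 114/2726 ≈ 0.04182.
Under the Kimura two-parameter model, d = −½ ln(1 − 2P − Q) − ¼ ln(1 − 2Q).
1 − 2P − Q = 0.727072, giving −½ ln(0.727072) = 0.159365.
1 − 2Q = 0.91636, giving −¼ ln(0.91636) = 0.021836.
d = 0.159365 + 0.021836 = 0.181201.
Under a molecular clock d = 2μt, so t = d/(2μ) = 0.181201 / (2 × 0.0252) = 3.60 Myr.

3.60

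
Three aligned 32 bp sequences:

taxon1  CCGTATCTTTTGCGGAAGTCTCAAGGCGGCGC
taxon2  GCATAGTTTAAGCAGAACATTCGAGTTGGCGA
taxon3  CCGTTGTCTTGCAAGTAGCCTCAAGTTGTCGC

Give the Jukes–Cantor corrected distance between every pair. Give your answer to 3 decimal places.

taxon1–taxon2: 14/32 sites differ → p = 0.4375, d = −0.75 ln(1 − 0.583333) = 0.656601 ≈ 0.657.
taxon1–taxon3: 13/32 sites differ → p = 0.40625, d = −0.75 ln(1 − 0.541667) = 0.585119 ≈ 0.585.
taxon2–taxon3: 15/32 sites differ → p = 0.46875, d = −0.75 ln(1 − 0.625) = 0.735622 ≈ 0.736.

d(taxon1,taxon2) = 0.657, d(taxon1,taxon3) = 0.585, d(taxon2,taxon3) = 0.736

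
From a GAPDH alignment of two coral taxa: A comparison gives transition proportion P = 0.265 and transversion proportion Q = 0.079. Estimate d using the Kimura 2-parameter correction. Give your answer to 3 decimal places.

0.513

Under the Kimura two-parameter model, d = −½ ln(1 − 2P − Q) − ¼ ln(1 − 2Q).
1 − 2P − Q = 0.391, giving −½ ln(0.391) = 0.469524.
1 − 2Q = 0.842, giving −¼ ln(0.842) = 0.042994.
d = 0.469524 + 0.042994 = 0.512518.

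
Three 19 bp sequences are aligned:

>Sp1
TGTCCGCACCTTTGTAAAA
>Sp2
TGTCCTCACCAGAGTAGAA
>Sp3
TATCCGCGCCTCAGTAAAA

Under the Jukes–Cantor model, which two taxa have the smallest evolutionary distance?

Sp1–Sp2: 5/19 differ, p = 0.263, d = 0.324.
Sp1–Sp3: 4/19 differ, p = 0.211, d = 0.247.
Sp2–Sp3: 6/19 differ, p = 0.316, d = 0.410.
The smallest distance is between Sp1 and Sp3.

Sp1 and Sp3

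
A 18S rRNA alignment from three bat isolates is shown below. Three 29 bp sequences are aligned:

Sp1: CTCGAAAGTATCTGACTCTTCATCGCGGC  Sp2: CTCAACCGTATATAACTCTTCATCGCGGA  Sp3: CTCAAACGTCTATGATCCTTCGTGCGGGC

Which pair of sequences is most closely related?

Sp1–Sp2: 6/29 differ, p = 0.207, d = 0.242.
Sp1–Sp3: 10/29 differ, p = 0.345, d = 0.462.
Sp2–Sp3: 10/29 differ, p = 0.345, d = 0.462.
The smallest distance is between Sp1 and Sp2.

Sp1 and Sp2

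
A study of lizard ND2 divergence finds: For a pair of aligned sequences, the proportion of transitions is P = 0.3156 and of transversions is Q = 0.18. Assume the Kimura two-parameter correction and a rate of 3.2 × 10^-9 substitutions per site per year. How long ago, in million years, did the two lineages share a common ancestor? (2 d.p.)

147.67

Under the Kimura two-parameter model, d = −½ ln(1 − 2P − Q) − ¼ ln(1 − 2Q).
1 − 2P − Q = 0.1888, giving −½ ln(0.1888) = 0.833534.
1 − 2Q = 0.64, giving −¼ ln(0.64) = 0.111572.
d = 0.833534 + 0.111572 = 0.945106.
Under a molecular clock d = 2μt, so t = d/(2μ) = 0.945106 / (2 × 3.2 × 10^-9) = 147.67 million years.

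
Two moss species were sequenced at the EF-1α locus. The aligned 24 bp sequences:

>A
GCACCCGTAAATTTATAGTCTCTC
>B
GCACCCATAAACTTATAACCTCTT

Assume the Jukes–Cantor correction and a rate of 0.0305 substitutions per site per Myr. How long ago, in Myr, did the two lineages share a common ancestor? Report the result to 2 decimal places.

4.00

The sequences differ at 5 of 24 sites (7, 12, 18, 19, 24), so p = 5/24 ≈ 0.208333.
d = −(3/4) ln(1 − 4p/3) = −0.75 ln(1 − 0.277777) = −0.75 ln(0.722223)
  = −0.75 × (-0.325421) = 0.244066 substitutions/site.
Under a molecular clock d = 2μt, so t = d/(2μ) = 0.244066 / (2 × 0.0305) = 4.00 Myr.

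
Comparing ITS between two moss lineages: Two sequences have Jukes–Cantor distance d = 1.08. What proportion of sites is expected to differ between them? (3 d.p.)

0.572

p = (3/4)(1 − e^(−4d/3)) = 0.75 × (1 − e^(-1.44)) = 0.75 × (1 − 0.236928) = 0.572304.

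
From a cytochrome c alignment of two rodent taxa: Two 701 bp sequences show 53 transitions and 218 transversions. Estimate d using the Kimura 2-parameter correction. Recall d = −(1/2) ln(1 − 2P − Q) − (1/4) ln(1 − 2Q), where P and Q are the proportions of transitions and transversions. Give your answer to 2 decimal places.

P = 53/701 ≈ 0.075606 and Q = 218/701 ≈ 0.310984.
Under the Kimura two-parameter model, d = −½ ln(1 − 2P − Q) − ¼ ln(1 − 2Q).
1 − 2P − Q = 0.537804, giving −½ ln(0.537804) = 0.310131.
1 − 2Q = 0.378032, giving −¼ ln(0.378032) = 0.243194.
d = 0.310131 + 0.243194 = 0.553325.

0.55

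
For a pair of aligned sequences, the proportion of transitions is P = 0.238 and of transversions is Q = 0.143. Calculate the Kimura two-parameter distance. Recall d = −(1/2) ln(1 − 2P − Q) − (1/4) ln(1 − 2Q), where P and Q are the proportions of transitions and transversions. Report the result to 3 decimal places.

0.567

Under the Kimura two-parameter model, d = −½ ln(1 − 2P − Q) − ¼ ln(1 − 2Q).
1 − 2P − Q = 0.381, giving −½ ln(0.381) = 0.482478.
1 − 2Q = 0.714, giving −¼ ln(0.714) = 0.084218.
d = 0.482478 + 0.084218 = 0.566696.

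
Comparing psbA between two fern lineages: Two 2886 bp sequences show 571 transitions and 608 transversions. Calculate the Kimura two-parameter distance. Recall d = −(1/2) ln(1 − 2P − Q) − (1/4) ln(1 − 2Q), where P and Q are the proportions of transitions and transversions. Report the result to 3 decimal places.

P = 571/2886 ≈ 0.197852 and Q = 608/2886 ≈ 0.210672.
Under the Kimura two-parameter model, d = −½ ln(1 − 2P − Q) − ¼ ln(1 − 2Q).
1 − 2P − Q = 0.393624, giving −½ ln(0.393624) = 0.466180.
1 − 2Q = 0.578656, giving −¼ ln(0.578656) = 0.136762.
d = 0.466180 + 0.136762 = 0.602942.

0.603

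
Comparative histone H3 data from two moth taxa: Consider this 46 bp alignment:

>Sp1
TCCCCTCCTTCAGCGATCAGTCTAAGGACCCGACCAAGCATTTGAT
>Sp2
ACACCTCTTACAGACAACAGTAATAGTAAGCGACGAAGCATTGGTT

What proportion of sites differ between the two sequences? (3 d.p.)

0.348

The sequences differ at 16 of 46 positions.
p = 16/46 = 0.347826… ≈ 0.348 (to 3 d.p.).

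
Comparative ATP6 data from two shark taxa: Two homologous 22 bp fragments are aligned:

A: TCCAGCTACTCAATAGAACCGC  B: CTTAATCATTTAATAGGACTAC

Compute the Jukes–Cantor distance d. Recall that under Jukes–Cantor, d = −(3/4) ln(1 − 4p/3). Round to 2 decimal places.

The sequences differ at 11 of 22 sites, so p = 11/22 = 0.5.
d = −(3/4) ln(1 − 4p/3) = −0.75 ln(1 − 0.666667) = −0.75 ln(0.333333)
  = −0.75 × (-1.098613) = 0.823960 substitutions/site.

0.82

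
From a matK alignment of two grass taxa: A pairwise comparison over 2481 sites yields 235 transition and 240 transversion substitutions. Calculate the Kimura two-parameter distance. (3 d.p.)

P = 235/2481 ≈ 0.09472 and Q = 240/2481 ≈ 0.096735.
Under the Kimura two-parameter model, d = −½ ln(1 − 2P − Q) − ¼ ln(1 − 2Q).
1 − 2P − Q = 0.713825, giving −½ ln(0.713825) = 0.168559.
1 − 2Q = 0.80653, giving −¼ ln(0.80653) = 0.053754.
d = 0.168559 + 0.053754 = 0.222313.

0.222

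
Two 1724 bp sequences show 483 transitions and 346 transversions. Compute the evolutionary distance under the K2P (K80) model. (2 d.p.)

0.84

P = 483/1724 ≈ 0.280162 and Q = 346/1724 ≈ 0.200696.
Under the Kimura two-parameter model, d = −½ ln(1 − 2P − Q) − ¼ ln(1 − 2Q).
1 − 2P − Q = 0.23898, giving −½ ln(0.23898) = 0.715688.
1 − 2Q = 0.598608, giving −¼ ln(0.598608) = 0.128287.
d = 0.715688 + 0.128287 = 0.843975.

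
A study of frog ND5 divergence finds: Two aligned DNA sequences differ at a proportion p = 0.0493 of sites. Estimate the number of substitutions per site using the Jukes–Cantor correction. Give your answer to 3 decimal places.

d = −(3/4) ln(1 − 4p/3) = −0.75 ln(1 − 0.065733) = −0.75 ln(0.934267)
  = −0.75 × (-0.067993) = 0.050995 substitutions/site.

0.051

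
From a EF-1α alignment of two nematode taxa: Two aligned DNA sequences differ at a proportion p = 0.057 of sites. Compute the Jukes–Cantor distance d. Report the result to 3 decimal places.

0.059

d = −(3/4) ln(1 − 4p/3) = −0.75 ln(1 − 0.076) = −0.75 ln(0.924)
  = −0.75 × (-0.079043) = 0.059282 substitutions/site.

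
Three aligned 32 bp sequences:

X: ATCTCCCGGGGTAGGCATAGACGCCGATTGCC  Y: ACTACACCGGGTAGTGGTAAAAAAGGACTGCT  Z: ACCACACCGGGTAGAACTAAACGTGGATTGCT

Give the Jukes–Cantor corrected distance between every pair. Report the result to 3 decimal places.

X–Y: 15/32 sites differ → p = 0.46875, d = −0.75 ln(1 − 0.625) = 0.735622 ≈ 0.736.
X–Z: 11/32 sites differ → p = 0.34375, d = −0.75 ln(1 − 0.458333) = 0.459828 ≈ 0.460.
Y–Z: 8/32 sites differ → p = 0.25, d = −0.75 ln(1 − 0.333333) = 0.304098 ≈ 0.304.

d(X,Y) = 0.736, d(X,Z) = 0.460, d(Y,Z) = 0.304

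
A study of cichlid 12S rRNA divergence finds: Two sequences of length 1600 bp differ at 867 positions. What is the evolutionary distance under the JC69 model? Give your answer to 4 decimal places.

0.9615

p = 867/1600 = 0.541875.
d = −(3/4) ln(1 − 4p/3) = −0.75 ln(1 − 0.7225) = −0.75 ln(0.2775)
  = −0.75 × (-1.281934) = 0.961451 substitutions/site.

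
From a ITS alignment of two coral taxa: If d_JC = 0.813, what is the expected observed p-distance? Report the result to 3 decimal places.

p = (3/4)(1 − e^(−4d/3)) = 0.75 × (1 − e^(-1.084)) = 0.75 × (1 − 0.338240) = 0.496320.

0.496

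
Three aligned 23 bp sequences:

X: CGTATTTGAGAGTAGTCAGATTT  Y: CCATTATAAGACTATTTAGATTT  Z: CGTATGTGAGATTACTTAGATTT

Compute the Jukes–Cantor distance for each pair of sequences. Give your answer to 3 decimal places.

X–Y: 8/23 sites differ → p ≈ 0.347826, d = −0.75 ln(1 − 0.463768) = 0.467391 ≈ 0.467.
X–Z: 4/23 sites differ → p ≈ 0.173913, d = −0.75 ln(1 − 0.231884) = 0.197861 ≈ 0.198.
Y–Z: 7/23 sites differ → p ≈ 0.304348, d = −0.75 ln(1 − 0.405797) = 0.390401 ≈ 0.390.

d(X,Y) = 0.467, d(X,Z) = 0.198, d(Y,Z) = 0.390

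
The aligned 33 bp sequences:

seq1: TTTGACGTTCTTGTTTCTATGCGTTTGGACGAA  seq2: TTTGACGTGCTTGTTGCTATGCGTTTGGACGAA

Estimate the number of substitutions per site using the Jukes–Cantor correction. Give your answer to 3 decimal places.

The sequences differ at 2 of 33 sites (9, 16), so p = 2/33 ≈ 0.060606.
d = −(3/4) ln(1 − 4p/3) = −0.75 ln(1 − 0.080808) = −0.75 ln(0.919192)
  = −0.75 × (-0.084260) = 0.063195 substitutions/site.

0.063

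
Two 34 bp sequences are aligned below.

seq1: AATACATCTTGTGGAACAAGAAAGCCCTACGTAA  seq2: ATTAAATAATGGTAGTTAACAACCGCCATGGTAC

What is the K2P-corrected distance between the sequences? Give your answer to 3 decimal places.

Of 34 sites, 3 differences are transitions and 15 are transversions, so P = 3/34 ≈ 0.088235 and Q = 15/34 ≈ 0.441176.
Under the Kimura two-parameter model, d = −½ ln(1 − 2P − Q) − ¼ ln(1 − 2Q).
1 − 2P − Q = 0.382354, giving −½ ln(0.382354) = 0.480704.
1 − 2Q = 0.117648, giving −¼ ln(0.117648) = 0.535015.
d = 0.480704 + 0.535015 = 1.015719.

1.016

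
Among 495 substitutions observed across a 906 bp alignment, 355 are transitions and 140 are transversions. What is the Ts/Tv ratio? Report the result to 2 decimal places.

R = 355/140 = 2.535714… ≈ 2.54 (to 2 d.p.).

2.54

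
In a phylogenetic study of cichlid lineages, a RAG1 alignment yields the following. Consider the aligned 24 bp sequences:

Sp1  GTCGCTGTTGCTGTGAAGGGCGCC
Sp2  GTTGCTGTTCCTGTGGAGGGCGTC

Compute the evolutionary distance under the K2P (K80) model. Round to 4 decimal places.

0.1942

Of 24 sites, 3 differences are transitions and 1 are transversions, so P = 3/24 = 0.125 and Q = 1/24 ≈ 0.041667.
Under the Kimura two-parameter model, d = −½ ln(1 − 2P − Q) − ¼ ln(1 − 2Q).
1 − 2P − Q = 0.708333, giving −½ ln(0.708333) = 0.172420.
1 − 2Q = 0.916666, giving −¼ ln(0.916666) = 0.021753.
d = 0.172420 + 0.021753 = 0.194173.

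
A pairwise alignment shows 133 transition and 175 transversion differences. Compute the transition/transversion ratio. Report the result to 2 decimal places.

R = 133/175 = 0.76.

0.76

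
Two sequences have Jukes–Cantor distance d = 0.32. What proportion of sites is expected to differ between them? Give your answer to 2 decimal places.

p = (3/4)(1 − e^(−4d/3)) = 0.75 × (1 − e^(-0.426667)) = 0.75 × (1 − 0.652681) = 0.260489.

0.26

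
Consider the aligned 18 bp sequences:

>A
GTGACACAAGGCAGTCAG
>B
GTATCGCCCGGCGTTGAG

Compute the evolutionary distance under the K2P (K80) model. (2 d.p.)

0.67

Of 18 sites, 3 differences are transitions and 5 are transversions, so P = 3/18 ≈ 0.166667 and Q = 5/18 ≈ 0.277778.
Under the Kimura two-parameter model, d = −½ ln(1 − 2P − Q) − ¼ ln(1 − 2Q).
1 − 2P − Q = 0.388888, giving −½ ln(0.388888) = 0.472232.
1 − 2Q = 0.444444, giving −¼ ln(0.444444) = 0.202733.
d = 0.472232 + 0.202733 = 0.674965.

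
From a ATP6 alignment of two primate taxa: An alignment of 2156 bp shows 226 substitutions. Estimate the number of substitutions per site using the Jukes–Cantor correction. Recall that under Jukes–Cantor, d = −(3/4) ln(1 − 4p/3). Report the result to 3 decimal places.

0.113

p = 226/2156 ≈ 0.104824.
d = −(3/4) ln(1 − 4p/3) = −0.75 ln(1 − 0.139765) = −0.75 ln(0.860235)
  = −0.75 × (-0.150550) = 0.112913 substitutions/site.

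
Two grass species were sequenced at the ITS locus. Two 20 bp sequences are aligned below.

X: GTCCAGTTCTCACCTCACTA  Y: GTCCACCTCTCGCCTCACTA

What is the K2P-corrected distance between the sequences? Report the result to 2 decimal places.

0.17

Of 20 sites, 2 differences are transitions and 1 are transversions, so P = 2/20 = 0.1 and Q = 1/20 = 0.05.
Under the Kimura two-parameter model, d = −½ ln(1 − 2P − Q) − ¼ ln(1 − 2Q).
1 − 2P − Q = 0.75, giving −½ ln(0.75) = 0.143841.
1 − 2Q = 0.9, giving −¼ ln(0.9) = 0.026340.
d = 0.143841 + 0.026340 = 0.170181.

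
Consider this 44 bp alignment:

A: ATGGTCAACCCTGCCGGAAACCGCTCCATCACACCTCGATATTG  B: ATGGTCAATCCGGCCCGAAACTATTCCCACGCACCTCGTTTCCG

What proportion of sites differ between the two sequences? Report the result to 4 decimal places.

0.2955

The sequences differ at 13 of 44 positions.
p = 13/44 = 0.295454… ≈ 0.2955 (to 4 d.p.).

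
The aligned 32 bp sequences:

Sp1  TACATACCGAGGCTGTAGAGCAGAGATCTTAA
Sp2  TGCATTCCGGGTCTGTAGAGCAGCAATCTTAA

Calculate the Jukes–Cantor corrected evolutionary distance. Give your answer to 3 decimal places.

The sequences differ at 6 of 32 sites (2, 6, 10, 12, 24, 25), so p = 6/32 = 0.1875.
d = −(3/4) ln(1 − 4p/3) = −0.75 ln(1 − 0.25) = −0.75 ln(0.75)
  = −0.75 × (-0.287682) = 0.215762 substitutions/site.

0.216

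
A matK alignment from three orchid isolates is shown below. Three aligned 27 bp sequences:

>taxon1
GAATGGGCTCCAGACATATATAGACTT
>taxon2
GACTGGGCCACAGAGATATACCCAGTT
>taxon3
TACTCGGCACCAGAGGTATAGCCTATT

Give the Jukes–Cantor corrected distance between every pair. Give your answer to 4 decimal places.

d(taxon1,taxon2) = 0.3770, d(taxon1,taxon3) = 0.5876, d(taxon2,taxon3) = 0.3770

taxon1–taxon2: 8/27 sites differ → p ≈ 0.296296, d = −0.75 ln(1 − 0.395061) = 0.376971 ≈ 0.3770.
taxon1–taxon3: 11/27 sites differ → p ≈ 0.407407, d = −0.75 ln(1 − 0.543209) = 0.587647 ≈ 0.5876.
taxon2–taxon3: 8/27 sites differ → p ≈ 0.296296, d = −0.75 ln(1 − 0.395061) = 0.376971 ≈ 0.3770.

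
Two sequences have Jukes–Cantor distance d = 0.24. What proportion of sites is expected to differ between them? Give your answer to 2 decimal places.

p = (3/4)(1 − e^(−4d/3)) = 0.75 × (1 − e^(-0.32)) = 0.75 × (1 − 0.726149) = 0.205388.

0.21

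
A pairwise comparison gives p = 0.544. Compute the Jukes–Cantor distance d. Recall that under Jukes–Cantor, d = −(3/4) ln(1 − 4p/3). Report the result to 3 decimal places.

d = −(3/4) ln(1 − 4p/3) = −0.75 ln(1 − 0.725333) = −0.75 ln(0.274667)
  = −0.75 × (-1.292196) = 0.969147 substitutions/site.

0.969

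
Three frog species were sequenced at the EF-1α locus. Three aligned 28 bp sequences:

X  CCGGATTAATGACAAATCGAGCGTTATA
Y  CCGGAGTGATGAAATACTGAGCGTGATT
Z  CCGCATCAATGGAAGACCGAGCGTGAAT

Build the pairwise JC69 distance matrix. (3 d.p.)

X–Y: 8/28 sites differ → p ≈ 0.285714, d = −0.75 ln(1 − 0.380952) = 0.359679 ≈ 0.360.
X–Z: 9/28 sites differ → p ≈ 0.321429, d = −0.75 ln(1 − 0.428572) = 0.419713 ≈ 0.420.
Y–Z: 8/28 sites differ → p ≈ 0.285714, d = −0.75 ln(1 − 0.380952) = 0.359679 ≈ 0.360.

d(X,Y) = 0.360, d(X,Z) = 0.420, d(Y,Z) = 0.360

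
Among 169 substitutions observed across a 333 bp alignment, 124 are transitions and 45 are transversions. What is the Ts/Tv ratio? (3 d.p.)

R = 124/45 = 2.755555… ≈ 2.756 (to 3 d.p.).

2.756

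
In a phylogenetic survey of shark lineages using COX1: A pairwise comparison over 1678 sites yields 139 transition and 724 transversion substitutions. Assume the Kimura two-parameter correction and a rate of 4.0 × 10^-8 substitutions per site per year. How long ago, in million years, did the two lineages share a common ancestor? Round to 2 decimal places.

P = 139/1678 ≈ 0.082837 and Q = 724/1678 ≈ 0.431466.
Under the Kimura two-parameter model, d = −½ ln(1 − 2P − Q) − ¼ ln(1 − 2Q).
1 − 2P − Q = 0.40286, giving −½ ln(0.40286) = 0.454583.
1 − 2Q = 0.137068, giving −¼ ln(0.137068) = 0.496820.
d = 0.454583 + 0.496820 = 0.951403.
Under a molecular clock d = 2μt, so t = d/(2μ) = 0.951403 / (2 × 4.0 × 10^-8) = 11.89 million years.

11.89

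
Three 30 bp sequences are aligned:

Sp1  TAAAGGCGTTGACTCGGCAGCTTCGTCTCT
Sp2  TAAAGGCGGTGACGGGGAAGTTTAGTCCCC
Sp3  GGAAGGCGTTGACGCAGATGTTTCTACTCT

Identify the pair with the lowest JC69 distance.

Sp1–Sp2: 8/30 differ, p = 0.267, d = 0.330.
Sp1–Sp3: 9/30 differ, p = 0.300, d = 0.383.
Sp2–Sp3: 11/30 differ, p = 0.367, d = 0.503.
The smallest distance is between Sp1 and Sp2.

Sp1 and Sp2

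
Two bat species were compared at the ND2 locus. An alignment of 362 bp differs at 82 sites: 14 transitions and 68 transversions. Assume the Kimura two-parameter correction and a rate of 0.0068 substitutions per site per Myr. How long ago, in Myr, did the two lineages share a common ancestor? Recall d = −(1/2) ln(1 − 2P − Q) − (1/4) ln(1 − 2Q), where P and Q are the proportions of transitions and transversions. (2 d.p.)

P = 14/362 ≈ 0.038674 and Q = 68/362 ≈ 0.187845.
Under the Kimura two-parameter model, d = −½ ln(1 − 2P − Q) − ¼ ln(1 − 2Q).
1 − 2P − Q = 0.734807, giving −½ ln(0.734807) = 0.154074.
1 − 2Q = 0.62431, giving −¼ ln(0.62431) = 0.117777.
d = 0.154074 + 0.117777 = 0.271851.
Under a molecular clock d = 2μt, so t = d/(2μ) = 0.271851 / (2 × 0.0068) = 19.99 Myr.

19.99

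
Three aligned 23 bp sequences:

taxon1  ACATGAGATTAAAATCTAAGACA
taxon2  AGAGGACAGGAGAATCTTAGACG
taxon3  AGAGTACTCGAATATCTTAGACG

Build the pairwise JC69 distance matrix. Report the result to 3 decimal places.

taxon1–taxon2: 8/23 sites differ → p ≈ 0.347826, d = −0.75 ln(1 − 0.463768) = 0.467391 ≈ 0.467.
taxon1–taxon3: 10/23 sites differ → p ≈ 0.434783, d = −0.75 ln(1 − 0.579711) = 0.650110 ≈ 0.650.
taxon2–taxon3: 5/23 sites differ → p ≈ 0.217391, d = −0.75 ln(1 − 0.289855) = 0.256715 ≈ 0.257.

d(taxon1,taxon2) = 0.467, d(taxon1,taxon3) = 0.650, d(taxon2,taxon3) = 0.257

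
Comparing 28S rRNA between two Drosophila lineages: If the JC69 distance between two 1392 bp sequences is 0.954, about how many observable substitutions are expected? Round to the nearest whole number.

Invert JC69: p = (3/4)(1 − e^(−4d/3)) = 0.75 × (1 − e^(-1.272)) = 0.75 × (1 − 0.280271) = 0.539797.
Expected differing sites = pL ≈ 0.539797 × 1392 = 751.397424 ≈ 751.

751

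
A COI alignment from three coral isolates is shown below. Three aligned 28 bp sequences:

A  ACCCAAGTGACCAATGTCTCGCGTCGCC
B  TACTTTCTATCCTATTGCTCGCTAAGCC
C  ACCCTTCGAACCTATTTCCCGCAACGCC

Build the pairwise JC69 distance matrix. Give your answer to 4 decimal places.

A–B: 14/28 sites differ → p = 0.5, d = −0.75 ln(1 − 0.666667) = 0.823960 ≈ 0.8240.
A–C: 10/28 sites differ → p ≈ 0.357143, d = −0.75 ln(1 − 0.476191) = 0.484971 ≈ 0.4850.
B–C: 9/28 sites differ → p ≈ 0.321429, d = −0.75 ln(1 − 0.428572) = 0.419713 ≈ 0.4197.

d(A,B) = 0.8240, d(A,C) = 0.4850, d(B,C) = 0.4197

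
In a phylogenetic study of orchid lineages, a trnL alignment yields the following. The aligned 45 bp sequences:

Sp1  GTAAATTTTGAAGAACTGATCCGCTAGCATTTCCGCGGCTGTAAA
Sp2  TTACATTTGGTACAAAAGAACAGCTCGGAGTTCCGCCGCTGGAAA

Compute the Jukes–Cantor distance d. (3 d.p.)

The sequences differ at 14 of 45 sites, so p = 14/45 ≈ 0.311111.
d = −(3/4) ln(1 − 4p/3) = −0.75 ln(1 − 0.414815) = −0.75 ln(0.585185)
  = −0.75 × (-0.535827) = 0.401870 substitutions/site.

0.402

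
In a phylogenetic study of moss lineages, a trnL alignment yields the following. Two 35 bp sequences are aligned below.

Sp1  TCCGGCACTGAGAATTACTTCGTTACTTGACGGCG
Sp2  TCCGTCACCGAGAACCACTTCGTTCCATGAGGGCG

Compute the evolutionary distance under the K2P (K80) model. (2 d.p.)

0.23

Of 35 sites, 3 differences are transitions and 4 are transversions, so P = 3/35 ≈ 0.085714 and Q = 4/35 ≈ 0.114286.
Under the Kimura two-parameter model, d = −½ ln(1 − 2P − Q) − ¼ ln(1 − 2Q).
1 − 2P − Q = 0.714286, giving −½ ln(0.714286) = 0.168236.
1 − 2Q = 0.771428, giving −¼ ln(0.771428) = 0.064878.
d = 0.168236 + 0.064878 = 0.233114.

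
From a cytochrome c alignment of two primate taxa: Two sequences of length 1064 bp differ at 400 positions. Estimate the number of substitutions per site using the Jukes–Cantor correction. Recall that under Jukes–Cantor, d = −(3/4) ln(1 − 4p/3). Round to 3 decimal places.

0.522

p = 400/1064 ≈ 0.37594.
d = −(3/4) ln(1 − 4p/3) = −0.75 ln(1 − 0.501253) = −0.75 ln(0.498747)
  = −0.75 × (-0.695656) = 0.521742 substitutions/site.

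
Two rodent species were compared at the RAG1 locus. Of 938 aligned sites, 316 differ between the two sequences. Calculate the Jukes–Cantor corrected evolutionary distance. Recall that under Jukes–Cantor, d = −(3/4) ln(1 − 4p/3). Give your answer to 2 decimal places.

p = 316/938 ≈ 0.336887.
d = −(3/4) ln(1 − 4p/3) = −0.75 ln(1 − 0.449183) = −0.75 ln(0.550817)
  = −0.75 × (-0.596353) = 0.447265 substitutions/site.

0.45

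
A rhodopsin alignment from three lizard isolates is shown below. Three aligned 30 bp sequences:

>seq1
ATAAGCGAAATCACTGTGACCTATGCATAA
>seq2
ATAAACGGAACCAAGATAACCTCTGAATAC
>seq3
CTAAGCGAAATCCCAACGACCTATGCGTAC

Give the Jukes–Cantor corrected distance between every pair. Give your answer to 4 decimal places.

seq1–seq2: 10/30 sites differ → p ≈ 0.333333, d = −0.75 ln(1 − 0.444444) = 0.440839 ≈ 0.4408.
seq1–seq3: 7/30 sites differ → p ≈ 0.233333, d = −0.75 ln(1 − 0.311111) = 0.279506 ≈ 0.2795.
seq2–seq3: 12/30 sites differ → p = 0.4, d = −0.75 ln(1 − 0.533333) = 0.571605 ≈ 0.5716.

d(seq1,seq2) = 0.4408, d(seq1,seq3) = 0.2795, d(seq2,seq3) = 0.5716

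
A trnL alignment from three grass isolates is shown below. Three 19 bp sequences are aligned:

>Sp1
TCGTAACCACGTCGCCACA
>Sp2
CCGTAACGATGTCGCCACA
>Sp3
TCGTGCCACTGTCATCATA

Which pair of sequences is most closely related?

Sp1 and Sp2

Sp1–Sp2: 3/19 differ, p = 0.158, d = 0.177.
Sp1–Sp3: 8/19 differ, p = 0.421, d = 0.618.
Sp2–Sp3: 8/19 differ, p = 0.421, d = 0.618.
The smallest distance is between Sp1 and Sp2.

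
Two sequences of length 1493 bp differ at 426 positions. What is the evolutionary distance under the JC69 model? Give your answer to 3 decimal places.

p = 426/1493 ≈ 0.285332.
d = −(3/4) ln(1 − 4p/3) = −0.75 ln(1 − 0.380443) = −0.75 ln(0.619557)
  = −0.75 × (-0.478751) = 0.359063 substitutions/site.

0.359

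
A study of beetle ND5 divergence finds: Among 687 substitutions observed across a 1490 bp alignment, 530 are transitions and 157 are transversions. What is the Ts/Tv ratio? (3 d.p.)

R = 530/157 = 3.375796… ≈ 3.376 (to 3 d.p.).

3.376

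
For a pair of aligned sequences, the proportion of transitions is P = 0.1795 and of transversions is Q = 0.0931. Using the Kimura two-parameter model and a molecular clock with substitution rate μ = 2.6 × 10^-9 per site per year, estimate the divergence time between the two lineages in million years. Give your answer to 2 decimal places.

Under the Kimura two-parameter model, d = −½ ln(1 − 2P − Q) − ¼ ln(1 − 2Q).
1 − 2P − Q = 0.5479, giving −½ ln(0.5479) = 0.300831.
1 − 2Q = 0.8138, giving −¼ ln(0.8138) = 0.051510.
d = 0.300831 + 0.051510 = 0.352341.
Under a molecular clock d = 2μt, so t = d/(2μ) = 0.352341 / (2 × 2.6 × 10^-9) = 67.76 million years.

67.76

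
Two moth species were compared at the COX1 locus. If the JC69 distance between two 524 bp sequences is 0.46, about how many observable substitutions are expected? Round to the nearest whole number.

Invert JC69: p = (3/4)(1 − e^(−4d/3)) = 0.75 × (1 − e^(-0.613333)) = 0.75 × (1 − 0.541543) = 0.343843.
Expected differing sites = pL ≈ 0.343843 × 524 = 180.173732 ≈ 180.

180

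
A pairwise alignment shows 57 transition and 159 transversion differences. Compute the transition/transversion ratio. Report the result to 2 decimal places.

R = 57/159 = 0.358490… ≈ 0.36 (to 2 d.p.).

0.36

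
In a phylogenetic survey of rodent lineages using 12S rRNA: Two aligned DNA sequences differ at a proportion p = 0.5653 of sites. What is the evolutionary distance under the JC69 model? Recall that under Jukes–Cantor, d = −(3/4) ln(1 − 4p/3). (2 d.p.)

1.05

d = −(3/4) ln(1 − 4p/3) = −0.75 ln(1 − 0.753733) = −0.75 ln(0.246267)
  = −0.75 × (-1.401339) = 1.051004 substitutions/site.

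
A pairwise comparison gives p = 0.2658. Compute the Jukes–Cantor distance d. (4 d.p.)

d = −(3/4) ln(1 − 4p/3) = −0.75 ln(1 − 0.3544) = −0.75 ln(0.6456)
  = −0.75 × (-0.437575) = 0.328181 substitutions/site.

0.3282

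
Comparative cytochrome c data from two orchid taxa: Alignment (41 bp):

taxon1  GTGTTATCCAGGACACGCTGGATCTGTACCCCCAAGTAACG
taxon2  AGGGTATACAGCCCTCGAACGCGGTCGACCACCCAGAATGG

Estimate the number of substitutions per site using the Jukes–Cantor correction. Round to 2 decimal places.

The sequences differ at 20 of 41 sites, so p = 20/41 ≈ 0.487805.
d = −(3/4) ln(1 − 4p/3) = −0.75 ln(1 − 0.650407) = −0.75 ln(0.349593)
  = −0.75 × (-1.050986) = 0.788240 substitutions/site.

0.79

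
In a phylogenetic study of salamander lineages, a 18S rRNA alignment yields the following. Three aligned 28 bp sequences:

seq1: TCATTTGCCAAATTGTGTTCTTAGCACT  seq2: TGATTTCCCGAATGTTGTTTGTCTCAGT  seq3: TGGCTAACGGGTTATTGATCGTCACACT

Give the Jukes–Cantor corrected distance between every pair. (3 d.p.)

seq1–seq2: 10/28 sites differ → p ≈ 0.357143, d = −0.75 ln(1 − 0.476191) = 0.484971 ≈ 0.485.
seq1–seq3: 15/28 sites differ → p ≈ 0.535714, d = −0.75 ln(1 − 0.714285) = 0.939570 ≈ 0.940.
seq2–seq3: 12/28 sites differ → p ≈ 0.428571, d = −0.75 ln(1 − 0.571428) = 0.635472 ≈ 0.635.

d(seq1,seq2) = 0.485, d(seq1,seq3) = 0.940, d(seq2,seq3) = 0.635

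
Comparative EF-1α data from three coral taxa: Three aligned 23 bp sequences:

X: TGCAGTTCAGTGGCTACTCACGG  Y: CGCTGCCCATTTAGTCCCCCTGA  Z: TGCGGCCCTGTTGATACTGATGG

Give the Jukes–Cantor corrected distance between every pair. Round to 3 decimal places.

X–Y: 13/23 sites differ → p ≈ 0.565217, d = −0.75 ln(1 − 0.753623) = 1.050669 ≈ 1.051.
X–Z: 8/23 sites differ → p ≈ 0.347826, d = −0.75 ln(1 − 0.463768) = 0.467391 ≈ 0.467.
Y–Z: 11/23 sites differ → p ≈ 0.478261, d = −0.75 ln(1 − 0.637681) = 0.761423 ≈ 0.761.

d(X,Y) = 1.051, d(X,Z) = 0.467, d(Y,Z) = 0.761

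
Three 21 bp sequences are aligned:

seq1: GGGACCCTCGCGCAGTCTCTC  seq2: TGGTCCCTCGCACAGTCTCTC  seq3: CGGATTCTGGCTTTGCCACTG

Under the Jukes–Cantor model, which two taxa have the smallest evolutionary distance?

seq1 and seq2

seq1–seq2: 3/21 differ, p = 0.143, d = 0.158.
seq1–seq3: 10/21 differ, p = 0.476, d = 0.756.
seq2–seq3: 11/21 differ, p = 0.524, d = 0.899.
The smallest distance is between seq1 and seq2.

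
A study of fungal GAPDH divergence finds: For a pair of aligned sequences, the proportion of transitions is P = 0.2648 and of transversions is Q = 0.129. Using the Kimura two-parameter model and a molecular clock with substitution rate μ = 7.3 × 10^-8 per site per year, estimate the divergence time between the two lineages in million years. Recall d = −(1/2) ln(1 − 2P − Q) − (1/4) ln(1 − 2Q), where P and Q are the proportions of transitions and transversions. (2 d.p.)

Under the Kimura two-parameter model, d = −½ ln(1 − 2P − Q) − ¼ ln(1 − 2Q).
1 − 2P − Q = 0.3414, giving −½ ln(0.3414) = 0.537350.
1 − 2Q = 0.742, giving −¼ ln(0.742) = 0.074602.
d = 0.537350 + 0.074602 = 0.611952.
Under a molecular clock d = 2μt, so t = d/(2μ) = 0.611952 / (2 × 7.3 × 10^-8) = 4.19 million years.

4.19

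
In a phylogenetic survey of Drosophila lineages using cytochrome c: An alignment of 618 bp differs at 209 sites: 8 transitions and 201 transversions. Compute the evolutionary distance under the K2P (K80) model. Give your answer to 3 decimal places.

P = 8/618 ≈ 0.012945 and Q = 201/618 ≈ 0.325243.
Under the Kimura two-parameter model, d = −½ ln(1 − 2P − Q) − ¼ ln(1 − 2Q).
1 − 2P − Q = 0.648867, giving −½ ln(0.648867) = 0.216264.
1 − 2Q = 0.349514, giving −¼ ln(0.349514) = 0.262803.
d = 0.216264 + 0.262803 = 0.479067.

0.479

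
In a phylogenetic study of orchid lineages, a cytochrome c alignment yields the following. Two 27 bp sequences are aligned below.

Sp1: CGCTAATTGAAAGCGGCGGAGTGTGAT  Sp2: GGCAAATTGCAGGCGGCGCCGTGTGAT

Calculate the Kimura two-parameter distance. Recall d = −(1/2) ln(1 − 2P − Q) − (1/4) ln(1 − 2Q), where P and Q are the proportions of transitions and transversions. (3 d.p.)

0.266

Of 27 sites, 1 differences are transitions and 5 are transversions, so P = 1/27 ≈ 0.037037 and Q = 5/27 ≈ 0.185185.
Under the Kimura two-parameter model, d = −½ ln(1 − 2P − Q) − ¼ ln(1 − 2Q).
1 − 2P − Q = 0.740741, giving −½ ln(0.740741) = 0.150052.
1 − 2Q = 0.62963, giving −¼ ln(0.62963) = 0.115656.
d = 0.150052 + 0.115656 = 0.265708.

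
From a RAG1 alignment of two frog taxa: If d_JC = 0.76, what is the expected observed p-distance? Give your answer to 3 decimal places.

0.478

p = (3/4)(1 − e^(−4d/3)) = 0.75 × (1 − e^(-1.013333)) = 0.75 × (1 − 0.363007) = 0.477745.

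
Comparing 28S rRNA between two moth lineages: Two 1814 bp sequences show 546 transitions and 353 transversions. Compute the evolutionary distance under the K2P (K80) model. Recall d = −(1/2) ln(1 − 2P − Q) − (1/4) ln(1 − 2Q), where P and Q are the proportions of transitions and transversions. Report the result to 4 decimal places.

0.9195

P = 546/1814 ≈ 0.300992 and Q = 353/1814 ≈ 0.194598.
Under the Kimura two-parameter model, d = −½ ln(1 − 2P − Q) − ¼ ln(1 − 2Q).
1 − 2P − Q = 0.203418, giving −½ ln(0.203418) = 0.796246.
1 − 2Q = 0.610804, giving −¼ ln(0.610804) = 0.123245.
d = 0.796246 + 0.123245 = 0.919491.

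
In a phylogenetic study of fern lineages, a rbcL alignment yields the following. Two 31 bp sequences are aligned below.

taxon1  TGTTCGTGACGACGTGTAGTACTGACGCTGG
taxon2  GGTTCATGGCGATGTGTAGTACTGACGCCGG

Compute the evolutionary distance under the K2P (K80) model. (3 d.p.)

Of 31 sites, 4 differences are transitions and 1 are transversions, so P = 4/31 ≈ 0.129032 and Q = 1/31 ≈ 0.032258.
Under the Kimura two-parameter model, d = −½ ln(1 − 2P − Q) − ¼ ln(1 − 2Q).
1 − 2P − Q = 0.709678, giving −½ ln(0.709678) = 0.171472.
1 − 2Q = 0.935484, giving −¼ ln(0.935484) = 0.016673.
d = 0.171472 + 0.016673 = 0.188145.

0.188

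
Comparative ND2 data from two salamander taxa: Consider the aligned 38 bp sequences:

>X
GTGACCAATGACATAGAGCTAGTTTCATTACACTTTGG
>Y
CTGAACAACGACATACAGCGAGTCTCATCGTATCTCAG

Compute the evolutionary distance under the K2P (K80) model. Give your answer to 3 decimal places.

0.492

Of 38 sites, 9 differences are transitions and 4 are transversions, so P = 9/38 ≈ 0.236842 and Q = 4/38 ≈ 0.105263.
Under the Kimura two-parameter model, d = −½ ln(1 − 2P − Q) − ¼ ln(1 − 2Q).
1 − 2P − Q = 0.421053, giving −½ ln(0.421053) = 0.432498.
1 − 2Q = 0.789474, giving −¼ ln(0.789474) = 0.059097.
d = 0.432498 + 0.059097 = 0.491595.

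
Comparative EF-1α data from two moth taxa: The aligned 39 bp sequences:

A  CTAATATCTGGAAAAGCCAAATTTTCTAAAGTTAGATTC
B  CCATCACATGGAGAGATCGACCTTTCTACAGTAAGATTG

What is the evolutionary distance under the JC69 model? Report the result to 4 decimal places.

0.5393

The sequences differ at 15 of 39 sites, so p = 15/39 ≈ 0.384615.
d = −(3/4) ln(1 − 4p/3) = −0.75 ln(1 − 0.51282) = −0.75 ln(0.48718)
  = −0.75 × (-0.719122) = 0.539342 substitutions/site.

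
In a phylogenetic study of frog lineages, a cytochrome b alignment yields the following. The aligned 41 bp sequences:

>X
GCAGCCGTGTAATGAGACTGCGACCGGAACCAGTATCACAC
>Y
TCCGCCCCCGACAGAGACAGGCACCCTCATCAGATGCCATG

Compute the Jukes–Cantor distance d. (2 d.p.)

The sequences differ at 22 of 41 sites, so p = 22/41 ≈ 0.536585.
d = −(3/4) ln(1 − 4p/3) = −0.75 ln(1 − 0.715447) = −0.75 ln(0.284553)
  = −0.75 × (-1.256836) = 0.942627 substitutions/site.

0.94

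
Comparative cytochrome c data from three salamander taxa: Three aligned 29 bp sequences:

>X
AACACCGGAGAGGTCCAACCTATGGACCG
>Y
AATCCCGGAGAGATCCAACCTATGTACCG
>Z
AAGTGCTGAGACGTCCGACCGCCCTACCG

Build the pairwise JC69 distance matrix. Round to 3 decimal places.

d(X,Y) = 0.152, d(X,Z) = 0.529, d(Y,Z) = 0.529

X–Y: 4/29 sites differ → p ≈ 0.137931, d = −0.75 ln(1 − 0.183908) = 0.152421 ≈ 0.152.
X–Z: 11/29 sites differ → p ≈ 0.37931, d = −0.75 ln(1 − 0.505747) = 0.528531 ≈ 0.529.
Y–Z: 11/29 sites differ → p ≈ 0.37931, d = −0.75 ln(1 − 0.505747) = 0.528531 ≈ 0.529.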